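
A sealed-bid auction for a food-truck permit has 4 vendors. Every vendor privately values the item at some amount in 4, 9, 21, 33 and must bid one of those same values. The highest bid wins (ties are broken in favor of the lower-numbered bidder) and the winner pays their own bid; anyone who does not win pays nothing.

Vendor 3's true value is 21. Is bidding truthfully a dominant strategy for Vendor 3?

Consider the case where Vendor 1 bids 4, Vendor 2 bids 4 and Vendor 4 bids 4.
Truthful bid 21: wins, pays 21, utility 21 - 21 = 0.
Bid 9 instead: wins, pays 9, utility 21 - 9 = 12.
Since 12 > 0, bidding 9 is strictly better here, so truthful bidding is not dominant.

No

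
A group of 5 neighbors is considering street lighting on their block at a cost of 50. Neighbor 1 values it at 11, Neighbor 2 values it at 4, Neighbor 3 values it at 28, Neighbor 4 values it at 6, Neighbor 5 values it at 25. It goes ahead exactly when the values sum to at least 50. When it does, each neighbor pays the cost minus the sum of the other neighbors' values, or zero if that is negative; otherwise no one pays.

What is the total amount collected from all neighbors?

Total value 74 ≥ cost 50, so it is built.
Neighbor 1: others sum to 63; max(0, 50 - 63) = 0.
Neighbor 2: others sum to 70; max(0, 50 - 70) = 0.
Neighbor 3: others sum to 46; max(0, 50 - 46) = 4.
Neighbor 4: others sum to 68; max(0, 50 - 68) = 0.
Neighbor 5: others sum to 49; max(0, 50 - 49) = 1.
Total collected = 0 + 0 + 4 + 0 + 1 = 5.

5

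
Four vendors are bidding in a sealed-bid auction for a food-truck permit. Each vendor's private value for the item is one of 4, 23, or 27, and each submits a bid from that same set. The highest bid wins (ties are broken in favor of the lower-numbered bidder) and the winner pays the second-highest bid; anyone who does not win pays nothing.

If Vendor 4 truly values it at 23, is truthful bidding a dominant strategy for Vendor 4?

Check each profile of the others' bids and compare truth against every alternative bid.
Others bid (4, 4, 4): truth gives 19, best alternative gives 19.
Others bid (4, 4, 23): truth gives 0, best alternative gives 0.
Others bid (4, 4, 27): truth gives 0, best alternative gives 0.
Others bid (4, 23, 4): truth gives 0, best alternative gives 0.
Others bid (4, 23, 23): truth gives 0, best alternative gives 0.
Others bid (4, 23, 27): truth gives 0, best alternative gives 0.
(Remaining 21 profiles checked similarly; truth is weakly best in each.)
In every case the truthful bid is at least as good as any alternative, so it is a dominant strategy.

Yes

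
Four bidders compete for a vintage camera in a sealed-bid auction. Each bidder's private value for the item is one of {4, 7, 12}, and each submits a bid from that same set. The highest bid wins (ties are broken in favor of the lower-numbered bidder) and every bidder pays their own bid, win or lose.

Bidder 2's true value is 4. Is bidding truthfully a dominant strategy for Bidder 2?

Consider the case where Bidder 1 bids 4, Bidder 3 bids 4 and Bidder 4 bids 4.
Truthful bid 4: loses but pays 4, utility -4.
Bid 7 instead: wins, pays 7, utility 4 - 7 = -3.
Since -3 > -4, bidding 7 is strictly better here, so truthful bidding is not dominant.

No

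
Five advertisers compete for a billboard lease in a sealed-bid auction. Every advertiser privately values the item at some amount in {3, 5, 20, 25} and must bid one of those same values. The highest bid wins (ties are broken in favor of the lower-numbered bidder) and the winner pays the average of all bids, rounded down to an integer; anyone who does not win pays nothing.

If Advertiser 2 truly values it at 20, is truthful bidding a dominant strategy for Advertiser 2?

No

Consider the case where Advertiser 1 bids 3, Advertiser 3 bids 3, Advertiser 4 bids 3 and Advertiser 5 bids 3.
Truthful bid 20: wins, pays 6, utility 20 - 6 = 14.
Bid 5 instead: wins, pays 3, utility 20 - 3 = 17.
Since 17 > 14, bidding 5 is strictly better here, so truthful bidding is not dominant.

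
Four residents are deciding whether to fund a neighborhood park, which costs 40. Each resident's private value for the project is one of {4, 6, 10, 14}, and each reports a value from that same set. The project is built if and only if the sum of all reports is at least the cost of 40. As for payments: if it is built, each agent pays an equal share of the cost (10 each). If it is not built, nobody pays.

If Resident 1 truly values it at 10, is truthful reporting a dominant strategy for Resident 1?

Yes

Check each profile of the others' reports and compare truth against every alternative report.
Others report (4, 4, 4): truth gives 0, best alternative gives 0.
Others report (4, 4, 6): truth gives 0, best alternative gives 0.
Others report (4, 4, 10): truth gives 0, best alternative gives 0.
Others report (4, 4, 14): truth gives 0, best alternative gives 0.
Others report (4, 6, 4): truth gives 0, best alternative gives 0.
Others report (4, 6, 6): truth gives 0, best alternative gives 0.
(Remaining 58 profiles checked similarly; truth is weakly best in each.)
In every case the truthful report is at least as good as any alternative, so it is a dominant strategy.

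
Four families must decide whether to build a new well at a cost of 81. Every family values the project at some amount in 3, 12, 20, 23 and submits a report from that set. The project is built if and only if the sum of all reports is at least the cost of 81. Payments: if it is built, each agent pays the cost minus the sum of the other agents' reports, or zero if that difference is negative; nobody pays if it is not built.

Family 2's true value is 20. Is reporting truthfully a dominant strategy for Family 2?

Check each profile of the others' reports and compare truth against every alternative report.
Others report (23, 23, 23): truth gives 8, best alternative gives 8.
Others report (20, 23, 23): truth gives 5, best alternative gives 5.
Others report (23, 20, 23): truth gives 5, best alternative gives 5.
Others report (23, 23, 20): truth gives 5, best alternative gives 5.
Others report (20, 20, 23): truth gives 2, best alternative gives 2.
Others report (20, 23, 20): truth gives 2, best alternative gives 2.
(Remaining 58 profiles checked similarly; truth is weakly best in each.)
In every case the truthful report is at least as good as any alternative, so it is a dominant strategy.

Yes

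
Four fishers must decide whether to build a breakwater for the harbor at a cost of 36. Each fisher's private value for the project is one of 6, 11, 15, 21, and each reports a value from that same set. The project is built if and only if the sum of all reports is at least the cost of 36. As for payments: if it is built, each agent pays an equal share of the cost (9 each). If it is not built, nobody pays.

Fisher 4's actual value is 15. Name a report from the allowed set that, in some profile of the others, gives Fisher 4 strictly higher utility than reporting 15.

21

Suppose Fisher 1 reports 6, Fisher 2 reports 6 and Fisher 3 reports 6.
Report 15: project not built, utility 0.
Report 21: project built, pays 9, utility 15 - 9 = 6.
So reporting 21 beats truth here (6 > 0).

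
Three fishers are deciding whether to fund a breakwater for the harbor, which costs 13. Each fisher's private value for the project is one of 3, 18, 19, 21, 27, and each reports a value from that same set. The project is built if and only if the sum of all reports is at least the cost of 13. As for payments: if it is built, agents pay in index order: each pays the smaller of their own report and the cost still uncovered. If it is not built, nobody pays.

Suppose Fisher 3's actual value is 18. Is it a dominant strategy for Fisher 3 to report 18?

Check each profile of the others' reports and compare truth against every alternative report.
Others report (3, 18): truth gives 18, best alternative gives 18.
Others report (3, 19): truth gives 18, best alternative gives 18.
Others report (3, 21): truth gives 18, best alternative gives 18.
Others report (3, 27): truth gives 18, best alternative gives 18.
Others report (18, 3): truth gives 18, best alternative gives 18.
Others report (18, 18): truth gives 18, best alternative gives 18.
(Remaining 19 profiles checked similarly; truth is weakly best in each.)
In every case the truthful report is at least as good as any alternative, so it is a dominant strategy.

Yes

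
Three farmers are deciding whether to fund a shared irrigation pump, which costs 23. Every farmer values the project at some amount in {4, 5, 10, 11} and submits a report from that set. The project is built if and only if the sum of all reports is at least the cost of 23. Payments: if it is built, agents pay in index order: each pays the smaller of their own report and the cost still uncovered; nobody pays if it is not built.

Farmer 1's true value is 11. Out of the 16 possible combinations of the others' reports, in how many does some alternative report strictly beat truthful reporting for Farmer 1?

12

Others report (4, 10): truth gives 0; report 10 gives 1 > 0. Violating.
Others report (4, 11): truth gives 0; report 10 gives 1 > 0. Violating.
Others report (5, 10): truth gives 0; report 10 gives 1 > 0. Violating.
Others report (5, 11): truth gives 0; report 10 gives 1 > 0. Violating.
Others report (4, 4): truth gives 0; no alternative beats it.
Others report (4, 5): truth gives 0; no alternative beats it.
(Checking all 16 profiles: 12 have a profitable deviation, 4 do not.)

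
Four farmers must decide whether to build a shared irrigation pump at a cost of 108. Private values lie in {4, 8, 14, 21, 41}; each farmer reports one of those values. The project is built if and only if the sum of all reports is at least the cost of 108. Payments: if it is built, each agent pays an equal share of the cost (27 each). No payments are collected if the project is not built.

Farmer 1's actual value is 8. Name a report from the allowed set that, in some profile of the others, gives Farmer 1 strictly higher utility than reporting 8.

4

Suppose Farmer 2 reports 21, Farmer 3 reports 41 and Farmer 4 reports 41.
Report 8: project built, pays 27, utility 8 - 27 = -19.
Report 4: project not built, utility 0.
So reporting 4 beats truth here (0 > -19).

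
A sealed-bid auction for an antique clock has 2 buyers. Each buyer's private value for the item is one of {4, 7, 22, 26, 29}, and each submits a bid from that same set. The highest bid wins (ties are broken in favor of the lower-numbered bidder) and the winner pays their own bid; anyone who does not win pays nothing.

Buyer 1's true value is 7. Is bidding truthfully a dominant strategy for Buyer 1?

Consider the case where Buyer 2 bids 4.
Truthful bid 7: wins, pays 7, utility 7 - 7 = 0.
Bid 4 instead: wins, pays 4, utility 7 - 4 = 3.
Since 3 > 0, bidding 4 is strictly better here, so truthful bidding is not dominant.

No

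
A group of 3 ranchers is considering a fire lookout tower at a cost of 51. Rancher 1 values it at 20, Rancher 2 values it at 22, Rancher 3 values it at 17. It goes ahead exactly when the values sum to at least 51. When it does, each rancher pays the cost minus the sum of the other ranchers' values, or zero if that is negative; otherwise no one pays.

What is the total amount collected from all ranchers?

Total value 59 ≥ cost 51, so it is built.
Rancher 1: others sum to 39; max(0, 51 - 39) = 12.
Rancher 2: others sum to 37; max(0, 51 - 37) = 14.
Rancher 3: others sum to 42; max(0, 51 - 42) = 9.
Total collected = 12 + 14 + 9 = 35.

35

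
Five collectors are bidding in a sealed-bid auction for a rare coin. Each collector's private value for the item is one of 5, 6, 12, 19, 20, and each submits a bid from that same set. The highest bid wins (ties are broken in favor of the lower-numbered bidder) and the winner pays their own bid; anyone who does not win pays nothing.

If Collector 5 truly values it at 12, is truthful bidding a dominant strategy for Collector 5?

Consider the case where Collector 1 bids 5, Collector 2 bids 5, Collector 3 bids 5 and Collector 4 bids 5.
Truthful bid 12: wins, pays 12, utility 12 - 12 = 0.
Bid 6 instead: wins, pays 6, utility 12 - 6 = 6.
Since 6 > 0, bidding 6 is strictly better here, so truthful bidding is not dominant.

No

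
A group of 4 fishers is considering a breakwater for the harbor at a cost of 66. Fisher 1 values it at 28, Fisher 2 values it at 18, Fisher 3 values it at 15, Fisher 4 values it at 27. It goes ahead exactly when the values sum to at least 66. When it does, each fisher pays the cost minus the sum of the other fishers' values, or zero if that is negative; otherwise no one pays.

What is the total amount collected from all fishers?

Total value 88 ≥ cost 66, so it is built.
Fisher 1: others sum to 60; max(0, 66 - 60) = 6.
Fisher 2: others sum to 70; max(0, 66 - 70) = 0.
Fisher 3: others sum to 73; max(0, 66 - 73) = 0.
Fisher 4: others sum to 61; max(0, 66 - 61) = 5.
Total collected = 6 + 0 + 0 + 5 = 11.

11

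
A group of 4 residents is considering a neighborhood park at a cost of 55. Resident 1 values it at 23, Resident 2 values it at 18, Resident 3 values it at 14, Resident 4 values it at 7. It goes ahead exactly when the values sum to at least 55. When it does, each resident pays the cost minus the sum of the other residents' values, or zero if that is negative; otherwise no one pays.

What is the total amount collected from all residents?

Total value 62 ≥ cost 55, so it is built.
Resident 1: others sum to 39; max(0, 55 - 39) = 16.
Resident 2: others sum to 44; max(0, 55 - 44) = 11.
Resident 3: others sum to 48; max(0, 55 - 48) = 7.
Resident 4: others sum to 55; max(0, 55 - 55) = 0.
Total collected = 16 + 11 + 7 + 0 = 34.

34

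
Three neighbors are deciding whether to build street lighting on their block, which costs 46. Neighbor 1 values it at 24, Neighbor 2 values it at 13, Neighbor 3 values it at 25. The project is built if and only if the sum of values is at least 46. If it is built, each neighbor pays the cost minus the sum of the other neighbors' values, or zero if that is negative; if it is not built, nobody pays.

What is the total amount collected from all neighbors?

Total value 62 ≥ cost 46, so it is built.
Neighbor 1: others sum to 38; max(0, 46 - 38) = 8.
Neighbor 2: others sum to 49; max(0, 46 - 49) = 0.
Neighbor 3: others sum to 37; max(0, 46 - 37) = 9.
Total collected = 8 + 0 + 9 = 17.

17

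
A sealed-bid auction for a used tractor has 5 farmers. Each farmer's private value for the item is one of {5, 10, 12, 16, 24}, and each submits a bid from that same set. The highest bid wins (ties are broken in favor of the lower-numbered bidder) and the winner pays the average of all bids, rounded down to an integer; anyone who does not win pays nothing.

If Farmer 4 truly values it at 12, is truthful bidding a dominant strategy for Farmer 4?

No

Consider the case where Farmer 1 bids 5, Farmer 2 bids 5, Farmer 3 bids 5 and Farmer 5 bids 16.
Truthful bid 12: loses, pays 0, utility 0.
Bid 16 instead: wins, pays 9, utility 12 - 9 = 3.
Since 3 > 0, bidding 16 is strictly better here, so truthful bidding is not dominant.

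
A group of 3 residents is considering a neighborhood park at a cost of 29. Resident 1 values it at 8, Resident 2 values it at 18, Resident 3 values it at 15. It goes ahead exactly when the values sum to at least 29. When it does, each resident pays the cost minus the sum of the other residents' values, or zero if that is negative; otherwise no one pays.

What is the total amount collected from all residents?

9

Total value 41 ≥ cost 29, so it is built.
Resident 1: others sum to 33; max(0, 29 - 33) = 0.
Resident 2: others sum to 23; max(0, 29 - 23) = 6.
Resident 3: others sum to 26; max(0, 29 - 26) = 3.
Total collected = 0 + 6 + 3 = 9.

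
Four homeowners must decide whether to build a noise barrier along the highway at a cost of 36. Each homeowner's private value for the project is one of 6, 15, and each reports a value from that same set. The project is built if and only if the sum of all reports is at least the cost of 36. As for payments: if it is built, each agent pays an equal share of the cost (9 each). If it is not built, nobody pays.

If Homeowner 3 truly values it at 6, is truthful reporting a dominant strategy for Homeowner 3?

Check each profile of the others' reports and compare truth against every alternative report.
Others report (6, 6, 15): truth gives 0, best alternative gives -3.
Others report (6, 15, 6): truth gives 0, best alternative gives -3.
Others report (15, 6, 6): truth gives 0, best alternative gives -3.
Others report (6, 15, 15): truth gives -3, best alternative gives -3.
Others report (15, 6, 15): truth gives -3, best alternative gives -3.
Others report (15, 15, 6): truth gives -3, best alternative gives -3.
(Remaining 2 profiles checked similarly; truth is weakly best in each.)
In every case the truthful report is at least as good as any alternative, so it is a dominant strategy.

Yes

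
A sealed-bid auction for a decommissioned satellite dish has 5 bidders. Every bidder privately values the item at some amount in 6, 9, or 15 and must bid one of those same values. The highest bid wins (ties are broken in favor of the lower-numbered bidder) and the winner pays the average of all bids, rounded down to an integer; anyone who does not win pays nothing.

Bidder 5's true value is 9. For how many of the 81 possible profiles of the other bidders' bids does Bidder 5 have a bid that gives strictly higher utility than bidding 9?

Others bid (6, 6, 6, 9): truth gives 0; bid 15 gives 1 > 0. Violating.
Others bid (6, 6, 9, 6): truth gives 0; bid 15 gives 1 > 0. Violating.
Others bid (6, 9, 6, 6): truth gives 0; bid 15 gives 1 > 0. Violating.
Others bid (9, 6, 6, 6): truth gives 0; bid 15 gives 1 > 0. Violating.
Others bid (6, 6, 6, 6): truth gives 3; no alternative beats it.
Others bid (6, 6, 6, 15): truth gives 0; no alternative beats it.
(Checking all 81 profiles: 4 have a profitable deviation, 77 do not.)

4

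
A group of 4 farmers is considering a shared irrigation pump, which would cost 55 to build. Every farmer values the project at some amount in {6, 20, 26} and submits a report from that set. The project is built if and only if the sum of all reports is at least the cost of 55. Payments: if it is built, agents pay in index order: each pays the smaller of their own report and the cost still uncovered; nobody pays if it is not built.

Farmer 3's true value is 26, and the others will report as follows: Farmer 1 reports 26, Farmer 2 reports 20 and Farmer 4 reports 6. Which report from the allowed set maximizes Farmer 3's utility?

Report 6: project built, pays 6, utility 26 - 6 = 20.
Report 20: project built, pays 9, utility 26 - 9 = 17.
Report 26: project built, pays 9, utility 26 - 9 = 17.
The best choice is 6 with utility 20.

6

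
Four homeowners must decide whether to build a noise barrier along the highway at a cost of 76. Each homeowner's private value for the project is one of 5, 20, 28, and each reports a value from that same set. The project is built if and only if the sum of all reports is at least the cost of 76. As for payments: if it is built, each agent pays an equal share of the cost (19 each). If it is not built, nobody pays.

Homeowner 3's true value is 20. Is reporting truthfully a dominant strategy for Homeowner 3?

No

Consider the case where Homeowner 1 reports 5, Homeowner 2 reports 20 and Homeowner 4 reports 28.
Truthful report 20: project not built, utility 0.
Report 28 instead: project built, pays 19, utility 20 - 19 = 1.
Since 1 > 0, reporting 28 is strictly better here, so truthful reporting is not dominant.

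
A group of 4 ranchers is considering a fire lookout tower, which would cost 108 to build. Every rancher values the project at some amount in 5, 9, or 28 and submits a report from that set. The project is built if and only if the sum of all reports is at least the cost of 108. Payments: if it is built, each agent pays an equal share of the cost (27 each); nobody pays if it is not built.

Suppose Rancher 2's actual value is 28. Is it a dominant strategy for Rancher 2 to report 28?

Yes

Check each profile of the others' reports and compare truth against every alternative report.
Others report (28, 28, 28): truth gives 1, best alternative gives 0.
Others report (5, 5, 5): truth gives 0, best alternative gives 0.
Others report (5, 5, 9): truth gives 0, best alternative gives 0.
Others report (5, 5, 28): truth gives 0, best alternative gives 0.
Others report (5, 9, 5): truth gives 0, best alternative gives 0.
Others report (5, 9, 9): truth gives 0, best alternative gives 0.
(Remaining 21 profiles checked similarly; truth is weakly best in each.)
In every case the truthful report is at least as good as any alternative, so it is a dominant strategy.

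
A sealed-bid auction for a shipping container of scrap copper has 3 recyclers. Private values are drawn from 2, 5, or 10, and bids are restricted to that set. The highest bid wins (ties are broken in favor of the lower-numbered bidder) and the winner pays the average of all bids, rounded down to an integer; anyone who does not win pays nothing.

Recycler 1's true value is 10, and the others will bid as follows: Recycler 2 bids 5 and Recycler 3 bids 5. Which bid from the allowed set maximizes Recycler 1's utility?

5

Bid 2: loses, pays 0, utility 0.
Bid 5: wins, pays 5, utility 10 - 5 = 5.
Bid 10: wins, pays 6, utility 10 - 6 = 4.
The best choice is 5 with utility 5.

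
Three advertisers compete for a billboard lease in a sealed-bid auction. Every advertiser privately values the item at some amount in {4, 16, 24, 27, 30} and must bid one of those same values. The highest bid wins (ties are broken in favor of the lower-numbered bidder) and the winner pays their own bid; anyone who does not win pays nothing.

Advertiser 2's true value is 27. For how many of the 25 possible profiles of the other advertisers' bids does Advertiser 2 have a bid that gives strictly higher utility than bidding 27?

6

Others bid (4, 4): truth gives 0; bid 16 gives 11 > 0. Violating.
Others bid (4, 16): truth gives 0; bid 16 gives 11 > 0. Violating.
Others bid (4, 24): truth gives 0; bid 24 gives 3 > 0. Violating.
Others bid (16, 4): truth gives 0; bid 24 gives 3 > 0. Violating.
Others bid (4, 27): truth gives 0; no alternative beats it.
Others bid (4, 30): truth gives 0; no alternative beats it.
(Checking all 25 profiles: 6 have a profitable deviation, 19 do not.)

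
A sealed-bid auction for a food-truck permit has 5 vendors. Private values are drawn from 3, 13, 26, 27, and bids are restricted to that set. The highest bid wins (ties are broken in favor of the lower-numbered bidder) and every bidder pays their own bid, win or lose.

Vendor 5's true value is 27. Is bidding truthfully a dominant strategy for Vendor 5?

Consider the case where Vendor 1 bids 3, Vendor 2 bids 3, Vendor 3 bids 3 and Vendor 4 bids 3.
Truthful bid 27: wins, pays 27, utility 27 - 27 = 0.
Bid 13 instead: wins, pays 13, utility 27 - 13 = 14.
Since 14 > 0, bidding 13 is strictly better here, so truthful bidding is not dominant.

No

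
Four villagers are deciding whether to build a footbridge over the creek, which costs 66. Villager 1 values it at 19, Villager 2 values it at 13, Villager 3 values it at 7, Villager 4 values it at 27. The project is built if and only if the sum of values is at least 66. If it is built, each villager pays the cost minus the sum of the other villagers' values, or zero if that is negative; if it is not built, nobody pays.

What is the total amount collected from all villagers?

66

Total value 66 ≥ cost 66, so it is built.
Villager 1: others sum to 47; max(0, 66 - 47) = 19.
Villager 2: others sum to 53; max(0, 66 - 53) = 13.
Villager 3: others sum to 59; max(0, 66 - 59) = 7.
Villager 4: others sum to 39; max(0, 66 - 39) = 27.
Total collected = 19 + 13 + 7 + 27 = 66.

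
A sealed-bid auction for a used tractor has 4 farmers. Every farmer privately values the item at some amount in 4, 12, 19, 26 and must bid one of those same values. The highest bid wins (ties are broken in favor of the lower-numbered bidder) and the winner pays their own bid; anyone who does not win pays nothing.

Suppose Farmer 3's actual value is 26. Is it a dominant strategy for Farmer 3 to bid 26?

No

Consider the case where Farmer 1 bids 4, Farmer 2 bids 4 and Farmer 4 bids 4.
Truthful bid 26: wins, pays 26, utility 26 - 26 = 0.
Bid 12 instead: wins, pays 12, utility 26 - 12 = 14.
Since 14 > 0, bidding 12 is strictly better here, so truthful bidding is not dominant.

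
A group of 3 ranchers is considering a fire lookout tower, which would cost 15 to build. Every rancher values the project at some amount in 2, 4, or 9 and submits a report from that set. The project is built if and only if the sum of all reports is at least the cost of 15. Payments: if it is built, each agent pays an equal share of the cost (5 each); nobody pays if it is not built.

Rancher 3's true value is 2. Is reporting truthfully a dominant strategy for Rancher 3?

Check each profile of the others' reports and compare truth against every alternative report.
Others report (2, 9): truth gives 0, best alternative gives -3.
Others report (9, 2): truth gives 0, best alternative gives -3.
Others report (4, 9): truth gives -3, best alternative gives -3.
Others report (9, 4): truth gives -3, best alternative gives -3.
Others report (9, 9): truth gives -3, best alternative gives -3.
Others report (2, 2): truth gives 0, best alternative gives 0.
(Remaining 3 profiles checked similarly; truth is weakly best in each.)
In every case the truthful report is at least as good as any alternative, so it is a dominant strategy.

Yes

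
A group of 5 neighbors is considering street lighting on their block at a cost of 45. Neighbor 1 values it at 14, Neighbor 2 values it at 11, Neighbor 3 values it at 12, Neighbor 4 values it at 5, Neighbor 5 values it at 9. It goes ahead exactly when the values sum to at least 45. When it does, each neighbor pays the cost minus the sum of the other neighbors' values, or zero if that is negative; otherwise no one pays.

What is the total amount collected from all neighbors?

22

Total value 51 ≥ cost 45, so it is built.
Neighbor 1: others sum to 37; max(0, 45 - 37) = 8.
Neighbor 2: others sum to 40; max(0, 45 - 40) = 5.
Neighbor 3: others sum to 39; max(0, 45 - 39) = 6.
Neighbor 4: others sum to 46; max(0, 45 - 46) = 0.
Neighbor 5: others sum to 42; max(0, 45 - 42) = 3.
Total collected = 8 + 5 + 6 + 0 + 3 = 22.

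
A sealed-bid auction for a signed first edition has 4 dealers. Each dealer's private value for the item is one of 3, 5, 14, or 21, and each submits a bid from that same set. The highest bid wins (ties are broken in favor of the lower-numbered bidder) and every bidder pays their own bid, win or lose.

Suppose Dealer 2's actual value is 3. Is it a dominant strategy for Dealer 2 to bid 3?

No

Consider the case where Dealer 1 bids 3, Dealer 3 bids 3 and Dealer 4 bids 3.
Truthful bid 3: loses but pays 3, utility -3.
Bid 5 instead: wins, pays 5, utility 3 - 5 = -2.
Since -2 > -3, bidding 5 is strictly better here, so truthful bidding is not dominant.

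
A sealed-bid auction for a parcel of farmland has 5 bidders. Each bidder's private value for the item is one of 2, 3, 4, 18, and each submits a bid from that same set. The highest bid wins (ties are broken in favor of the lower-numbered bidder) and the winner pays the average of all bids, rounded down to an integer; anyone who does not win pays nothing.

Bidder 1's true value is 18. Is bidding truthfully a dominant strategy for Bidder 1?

Consider the case where Bidder 2 bids 2, Bidder 3 bids 2, Bidder 4 bids 2 and Bidder 5 bids 2.
Truthful bid 18: wins, pays 5, utility 18 - 5 = 13.
Bid 2 instead: wins, pays 2, utility 18 - 2 = 16.
Since 16 > 13, bidding 2 is strictly better here, so truthful bidding is not dominant.

No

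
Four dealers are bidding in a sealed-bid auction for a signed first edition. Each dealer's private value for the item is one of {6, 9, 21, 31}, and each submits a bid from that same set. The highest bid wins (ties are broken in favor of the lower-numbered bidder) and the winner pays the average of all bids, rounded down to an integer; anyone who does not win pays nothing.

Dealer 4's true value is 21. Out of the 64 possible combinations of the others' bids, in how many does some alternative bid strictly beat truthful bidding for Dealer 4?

Others bid (6, 6, 6): truth gives 12; bid 9 gives 15 > 12. Violating.
Others bid (6, 6, 21): truth gives 0; bid 31 gives 5 > 0. Violating.
Others bid (6, 9, 21): truth gives 0; bid 31 gives 5 > 0. Violating.
Others bid (6, 21, 6): truth gives 0; bid 31 gives 5 > 0. Violating.
Others bid (6, 6, 9): truth gives 11; no alternative beats it.
Others bid (6, 6, 31): truth gives 0; no alternative beats it.
(Checking all 64 profiles: 19 have a profitable deviation, 45 do not.)

19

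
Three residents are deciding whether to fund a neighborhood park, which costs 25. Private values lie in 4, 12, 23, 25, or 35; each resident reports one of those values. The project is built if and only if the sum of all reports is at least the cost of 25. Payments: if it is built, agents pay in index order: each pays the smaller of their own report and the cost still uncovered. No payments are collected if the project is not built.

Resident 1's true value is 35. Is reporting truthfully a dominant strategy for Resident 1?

Consider the case where Resident 2 reports 4 and Resident 3 reports 4.
Truthful report 35: project built, pays 25, utility 35 - 25 = 10.
Report 23 instead: project built, pays 23, utility 35 - 23 = 12.
Since 12 > 10, reporting 23 is strictly better here, so truthful reporting is not dominant.

No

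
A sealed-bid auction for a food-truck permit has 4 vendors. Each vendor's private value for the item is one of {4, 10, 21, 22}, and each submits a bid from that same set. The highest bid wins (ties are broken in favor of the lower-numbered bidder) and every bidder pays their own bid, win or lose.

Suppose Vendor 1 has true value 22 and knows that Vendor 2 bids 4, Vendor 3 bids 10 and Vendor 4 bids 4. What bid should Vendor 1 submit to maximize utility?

Bid 4: loses but pays 4, utility -4.
Bid 10: wins, pays 10, utility 22 - 10 = 12.
Bid 21: wins, pays 21, utility 22 - 21 = 1.
Bid 22: wins, pays 22, utility 22 - 22 = 0.
The best choice is 10 with utility 12.

10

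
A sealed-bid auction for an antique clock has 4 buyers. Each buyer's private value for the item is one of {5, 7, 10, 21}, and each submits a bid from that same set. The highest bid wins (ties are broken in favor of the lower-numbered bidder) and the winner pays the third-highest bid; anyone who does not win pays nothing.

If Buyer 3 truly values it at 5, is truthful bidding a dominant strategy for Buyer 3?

Yes

Check each profile of the others' bids and compare truth against every alternative bid.
Others bid (5, 5, 5): truth gives 0, best alternative gives 0.
Others bid (5, 5, 7): truth gives 0, best alternative gives 0.
Others bid (5, 5, 10): truth gives 0, best alternative gives 0.
Others bid (5, 5, 21): truth gives 0, best alternative gives 0.
Others bid (5, 7, 5): truth gives 0, best alternative gives 0.
Others bid (5, 7, 7): truth gives 0, best alternative gives 0.
(Remaining 58 profiles checked similarly; truth is weakly best in each.)
In every case the truthful bid is at least as good as any alternative, so it is a dominant strategy.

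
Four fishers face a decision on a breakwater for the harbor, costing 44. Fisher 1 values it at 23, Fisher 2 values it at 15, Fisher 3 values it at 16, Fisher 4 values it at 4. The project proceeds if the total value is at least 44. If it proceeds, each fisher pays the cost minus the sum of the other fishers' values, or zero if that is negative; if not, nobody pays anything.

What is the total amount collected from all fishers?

12

Total value 58 ≥ cost 44, so it is built.
Fisher 1: others sum to 35; max(0, 44 - 35) = 9.
Fisher 2: others sum to 43; max(0, 44 - 43) = 1.
Fisher 3: others sum to 42; max(0, 44 - 42) = 2.
Fisher 4: others sum to 54; max(0, 44 - 54) = 0.
Total collected = 9 + 1 + 2 + 0 = 12.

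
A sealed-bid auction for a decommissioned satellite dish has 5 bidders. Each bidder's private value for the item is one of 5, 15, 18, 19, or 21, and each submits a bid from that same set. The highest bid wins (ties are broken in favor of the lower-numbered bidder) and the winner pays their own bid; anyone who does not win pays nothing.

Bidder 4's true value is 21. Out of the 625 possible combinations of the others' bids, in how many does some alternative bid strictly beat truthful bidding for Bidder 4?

108

Others bid (5, 5, 5, 5): truth gives 0; bid 15 gives 6 > 0. Violating.
Others bid (5, 5, 5, 15): truth gives 0; bid 15 gives 6 > 0. Violating.
Others bid (5, 5, 5, 18): truth gives 0; bid 18 gives 3 > 0. Violating.
Others bid (5, 5, 5, 19): truth gives 0; bid 19 gives 2 > 0. Violating.
Others bid (5, 5, 5, 21): truth gives 0; no alternative beats it.
Others bid (5, 5, 15, 21): truth gives 0; no alternative beats it.
(Checking all 625 profiles: 108 have a profitable deviation, 517 do not.)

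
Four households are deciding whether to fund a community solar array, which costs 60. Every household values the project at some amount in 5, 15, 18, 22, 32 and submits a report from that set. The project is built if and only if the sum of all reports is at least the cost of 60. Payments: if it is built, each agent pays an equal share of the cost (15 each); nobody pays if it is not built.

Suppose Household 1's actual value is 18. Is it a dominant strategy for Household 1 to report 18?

Consider the case where Household 2 reports 5, Household 3 reports 5 and Household 4 reports 18.
Truthful report 18: project not built, utility 0.
Report 32 instead: project built, pays 15, utility 18 - 15 = 3.
Since 3 > 0, reporting 32 is strictly better here, so truthful reporting is not dominant.

No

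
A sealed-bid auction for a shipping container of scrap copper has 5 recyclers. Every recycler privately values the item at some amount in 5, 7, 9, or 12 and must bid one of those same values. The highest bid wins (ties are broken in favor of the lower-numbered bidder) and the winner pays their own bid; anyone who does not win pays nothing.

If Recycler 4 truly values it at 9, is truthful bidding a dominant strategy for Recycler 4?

Consider the case where Recycler 1 bids 5, Recycler 2 bids 5, Recycler 3 bids 5 and Recycler 5 bids 5.
Truthful bid 9: wins, pays 9, utility 9 - 9 = 0.
Bid 7 instead: wins, pays 7, utility 9 - 7 = 2.
Since 2 > 0, bidding 7 is strictly better here, so truthful bidding is not dominant.

No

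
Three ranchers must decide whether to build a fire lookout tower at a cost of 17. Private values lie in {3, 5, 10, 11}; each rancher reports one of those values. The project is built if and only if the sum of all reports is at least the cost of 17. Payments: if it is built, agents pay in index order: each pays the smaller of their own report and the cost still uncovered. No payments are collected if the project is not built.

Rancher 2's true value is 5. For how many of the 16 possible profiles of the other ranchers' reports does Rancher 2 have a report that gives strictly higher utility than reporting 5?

Others report (3, 11): truth gives 0; report 3 gives 2 > 0. Violating.
Others report (5, 10): truth gives 0; report 3 gives 2 > 0. Violating.
Others report (5, 11): truth gives 0; report 3 gives 2 > 0. Violating.
Others report (10, 5): truth gives 0; report 3 gives 2 > 0. Violating.
Others report (3, 3): truth gives 0; no alternative beats it.
Others report (3, 5): truth gives 0; no alternative beats it.
(Checking all 16 profiles: 10 have a profitable deviation, 6 do not.)

10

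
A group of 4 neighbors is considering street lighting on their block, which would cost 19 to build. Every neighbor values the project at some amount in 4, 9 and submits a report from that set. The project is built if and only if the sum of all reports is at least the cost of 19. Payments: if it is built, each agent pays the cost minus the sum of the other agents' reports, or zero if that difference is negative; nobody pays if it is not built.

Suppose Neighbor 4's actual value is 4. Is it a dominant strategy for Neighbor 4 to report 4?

Check each profile of the others' reports and compare truth against every alternative report.
Others report (4, 4, 4): truth gives 0, best alternative gives -3.
Others report (4, 9, 9): truth gives 4, best alternative gives 4.
Others report (9, 4, 9): truth gives 4, best alternative gives 4.
Others report (9, 9, 4): truth gives 4, best alternative gives 4.
Others report (9, 9, 9): truth gives 4, best alternative gives 4.
Others report (4, 4, 9): truth gives 2, best alternative gives 2.
(Remaining 2 profiles checked similarly; truth is weakly best in each.)
In every case the truthful report is at least as good as any alternative, so it is a dominant strategy.

Yes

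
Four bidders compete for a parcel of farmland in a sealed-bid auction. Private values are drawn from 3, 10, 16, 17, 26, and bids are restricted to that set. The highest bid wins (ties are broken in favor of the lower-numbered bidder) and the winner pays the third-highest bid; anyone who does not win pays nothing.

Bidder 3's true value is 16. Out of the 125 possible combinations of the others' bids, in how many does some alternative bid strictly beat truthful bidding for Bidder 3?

24

Others bid (3, 3, 17): truth gives 0; bid 17 gives 13 > 0. Violating.
Others bid (3, 3, 26): truth gives 0; bid 26 gives 13 > 0. Violating.
Others bid (3, 10, 17): truth gives 0; bid 17 gives 6 > 0. Violating.
Others bid (3, 10, 26): truth gives 0; bid 26 gives 6 > 0. Violating.
Others bid (3, 3, 3): truth gives 13; no alternative beats it.
Others bid (3, 3, 10): truth gives 13; no alternative beats it.
(Checking all 125 profiles: 24 have a profitable deviation, 101 do not.)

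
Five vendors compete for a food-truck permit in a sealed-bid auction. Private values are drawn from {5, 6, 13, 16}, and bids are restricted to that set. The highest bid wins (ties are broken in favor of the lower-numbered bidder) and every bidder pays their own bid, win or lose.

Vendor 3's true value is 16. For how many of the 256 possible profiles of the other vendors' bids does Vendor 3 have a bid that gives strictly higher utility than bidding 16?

148

Others bid (5, 5, 5, 5): truth gives 0; bid 6 gives 10 > 0. Violating.
Others bid (5, 5, 5, 6): truth gives 0; bid 6 gives 10 > 0. Violating.
Others bid (5, 5, 5, 13): truth gives 0; bid 13 gives 3 > 0. Violating.
Others bid (5, 5, 6, 5): truth gives 0; bid 6 gives 10 > 0. Violating.
Others bid (5, 5, 5, 16): truth gives 0; no alternative beats it.
Others bid (5, 5, 6, 16): truth gives 0; no alternative beats it.
(Checking all 256 profiles: 148 have a profitable deviation, 108 do not.)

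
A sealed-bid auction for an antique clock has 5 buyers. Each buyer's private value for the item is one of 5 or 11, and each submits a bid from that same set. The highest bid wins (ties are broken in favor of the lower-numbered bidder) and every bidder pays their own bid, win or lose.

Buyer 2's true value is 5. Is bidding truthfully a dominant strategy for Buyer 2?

Check each profile of the others' bids and compare truth against every alternative bid.
Others bid (11, 5, 5, 5): truth gives -5, best alternative gives -11.
Others bid (11, 5, 5, 11): truth gives -5, best alternative gives -11.
Others bid (11, 5, 11, 5): truth gives -5, best alternative gives -11.
Others bid (11, 5, 11, 11): truth gives -5, best alternative gives -11.
Others bid (11, 11, 5, 5): truth gives -5, best alternative gives -11.
Others bid (11, 11, 5, 11): truth gives -5, best alternative gives -11.
(Remaining 10 profiles checked similarly; truth is weakly best in each.)
In every case the truthful bid is at least as good as any alternative, so it is a dominant strategy.

Yes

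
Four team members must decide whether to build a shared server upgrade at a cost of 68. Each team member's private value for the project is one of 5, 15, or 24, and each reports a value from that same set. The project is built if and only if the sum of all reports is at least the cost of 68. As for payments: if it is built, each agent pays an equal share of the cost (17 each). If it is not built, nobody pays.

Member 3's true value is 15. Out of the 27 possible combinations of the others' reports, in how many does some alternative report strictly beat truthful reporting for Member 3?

Others report (5, 24, 24): truth gives -2; report 5 gives 0 > -2. Violating.
Others report (15, 15, 24): truth gives -2; report 5 gives 0 > -2. Violating.
Others report (15, 24, 15): truth gives -2; report 5 gives 0 > -2. Violating.
Others report (24, 5, 24): truth gives -2; report 5 gives 0 > -2. Violating.
Others report (5, 5, 5): truth gives 0; no alternative beats it.
Others report (5, 5, 15): truth gives 0; no alternative beats it.
(Checking all 27 profiles: 6 have a profitable deviation, 21 do not.)

6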